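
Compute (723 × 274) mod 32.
22

(723 × 274) = 198102
198102 mod 32 = 22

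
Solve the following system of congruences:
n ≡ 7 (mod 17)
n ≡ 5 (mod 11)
126

Using the Chinese Remainder Theorem:
M = product of moduli = 187
For equation 1: M_1 = 11, 11 ≡ 11 (mod 17), inverse of 11 mod 17 is 14 (check: 11 × 14 = 154 ≡ 1 (mod 17))
For equation 2: M_2 = 17, 17 ≡ 6 (mod 11), inverse of 17 mod 11 is 2 (check: 6 × 2 = 12 ≡ 1 (mod 11))
Combine: n ≡ Σ r_i×M_i×(M_i⁻¹ mod m_i) = 7×11×14 + 5×17×2 = 1078 + 170 = 1248
1248 mod 187 = 126
n ≡ 126 (mod 187)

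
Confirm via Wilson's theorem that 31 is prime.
(30)! mod 31 = 30. Since this equals -1 (mod 31), Wilson confirms 31 is prime.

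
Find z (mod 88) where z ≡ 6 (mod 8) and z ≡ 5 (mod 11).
M = 8 × 11 = 88. M₁ = 11, y₁ ≡ 3 (mod 8). M₂ = 8, y₂ ≡ 7 (mod 11). z = 6×11×3 + 5×8×7 ≡ 38 (mod 88)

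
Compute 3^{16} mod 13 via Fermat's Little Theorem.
3

By Fermat's Little Theorem, a^(p-1) ≡ 1 (mod p) for prime p and gcd(a, p) = 1
Here p = 13, so 3^12 ≡ 1 (mod 13)
We can reduce the exponent: 16 mod 12 = 4
So 3^16 ≡ 3^4 (mod 13)
Computing: 3^4 mod 13 = 3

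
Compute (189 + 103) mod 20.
12

(189 + 103) = 292
292 mod 20 = 12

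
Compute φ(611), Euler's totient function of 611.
552

Prime factorization: 611 = 13 × 47
Using the formula φ(n) = n × Π(1 - 1/p) for each prime factor p:
φ(611) = 611 × (1 - 1/13) × (1 - 1/47)
φ(611) = 552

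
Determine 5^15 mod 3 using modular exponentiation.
Using Fermat: 5^{2} ≡ 1 (mod 3). 15 ≡ 1 (mod 2). So 5^{15} ≡ 5^{1} ≡ 2 (mod 3)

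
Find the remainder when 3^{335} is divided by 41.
By Fermat: 3^{40} ≡ 1 (mod 41). 335 = 8×40 + 15. So 3^{335} ≡ 3^{15} ≡ 14 (mod 41)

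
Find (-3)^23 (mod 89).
Using repeated squaring. (-3) ≡ 86 (mod 89). 23 = 16 + 4 + 2 + 1 (binary 10111). Repeated squaring mod 89: 86^1 ≡ 86; 86^2 ≡ 86² = 7396 ≡ 9; 86^4 ≡ 9² = 81 ≡ 81; 86^8 ≡ 81² = 6561 ≡ 64; 86^16 ≡ 64² = 4096 ≡ 2. Multiply: (-3)^23 ≡ 86^16 × 86^4 × 86^2 × 86^1 ≡ 2 × 81 × 9 × 86 (mod 89): 2 × 81 = 162 ≡ 73; 73 × 9 = 657 ≡ 34; 34 × 86 = 2924 ≡ 76. So (-3)^23 ≡ 76 (mod 89).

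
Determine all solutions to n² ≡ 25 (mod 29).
The square roots of 25 mod 29 are 24 and 5. Verify: 24² = 576 ≡ 25 (mod 29)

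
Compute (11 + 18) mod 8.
5

(11 + 18) = 29
29 mod 8 = 5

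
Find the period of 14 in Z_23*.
Powers of 14 mod 23: 14^1≡14, 14^2≡12, 14^3≡7, 14^4≡6, 14^5≡15, 14^6≡3, 14^7≡19, 14^8≡13, 14^9≡21, 14^10≡18, 14^11≡22, 14^12≡9, 14^13≡11, 14^14≡16, 14^15≡17, 14^16≡8, 14^17≡20, 14^18≡4, 14^19≡10, 14^20≡2, 14^21≡5, 14^22≡1. Order = 22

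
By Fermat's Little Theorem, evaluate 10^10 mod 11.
By Fermat's Little Theorem, 10^{10} ≡ 1 (mod 11) since 11 is prime and gcd(10, 11) = 1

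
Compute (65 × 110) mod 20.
10

(65 × 110) = 7150
7150 mod 20 = 10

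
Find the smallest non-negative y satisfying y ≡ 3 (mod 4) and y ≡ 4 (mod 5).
M = 4 × 5 = 20. M₁ = 5, y₁ ≡ 1 (mod 4). M₂ = 4, y₂ ≡ 4 (mod 5). y = 3×5×1 + 4×4×4 ≡ 19 (mod 20)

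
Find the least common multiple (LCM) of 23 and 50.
1150

First find GCD(23, 50) using the Euclidean algorithm:
23 = 0 × 50 + 23
50 = 2 × 23 + 4
23 = 5 × 4 + 3
4 = 1 × 3 + 1
3 = 3 × 1 + 0
GCD(23, 50) = 1

LCM formula: LCM(a, b) = (a × b) / GCD(a, b)
LCM(23, 50) = (23 × 50) / 1
LCM(23, 50) = 1150 / 1
LCM(23, 50) = 1150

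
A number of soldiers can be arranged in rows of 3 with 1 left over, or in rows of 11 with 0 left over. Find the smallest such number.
M = 3 × 11 = 33. M₁ = 11, y₁ ≡ 2 (mod 3). M₂ = 3, y₂ ≡ 4 (mod 11). y = 1×11×2 + 0×3×4 ≡ 22 (mod 33). The smallest positive such number is 22.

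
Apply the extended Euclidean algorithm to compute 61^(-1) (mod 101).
Extended GCD: 61(-48) + 101(29) = 1. So 61^(-1) ≡ 53 ≡ 53 (mod 101). Verify: 61 × 53 = 3233 ≡ 1 (mod 101)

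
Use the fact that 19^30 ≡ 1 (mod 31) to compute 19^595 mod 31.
By Fermat: 19^{30} ≡ 1 (mod 31). 595 ≡ 25 (mod 30). So 19^{595} ≡ 19^{25} ≡ 25 (mod 31)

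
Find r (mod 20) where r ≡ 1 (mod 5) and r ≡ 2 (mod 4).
M = 5 × 4 = 20. M₁ = 4, y₁ ≡ 4 (mod 5). M₂ = 5, y₂ ≡ 1 (mod 4). r = 1×4×4 + 2×5×1 ≡ 6 (mod 20)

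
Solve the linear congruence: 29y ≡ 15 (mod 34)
31

Since gcd(29, 34) = 1 divides 15, a solution exists.
Multiply both sides by the inverse of 29 mod 34:
  29^(-1) mod 34 = 27
  x ≡ 27 × 15 ≡ 405 ≡ 31 (mod 34)
Verification: 29 × 31 = 899 = 26 × 34 + 15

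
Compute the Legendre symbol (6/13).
(6/13) = 6^{6} mod 13 = -1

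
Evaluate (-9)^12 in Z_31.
Using repeated squaring. (-9) ≡ 22 (mod 31). 12 = 8 + 4 (binary 1100). Repeated squaring mod 31: 22^1 ≡ 22; 22^2 ≡ 22² = 484 ≡ 19; 22^4 ≡ 19² = 361 ≡ 20; 22^8 ≡ 20² = 400 ≡ 28. Multiply: (-9)^12 ≡ 22^8 × 22^4 ≡ 28 × 20 (mod 31): 28 × 20 = 560 ≡ 2. So (-9)^12 ≡ 2 (mod 31).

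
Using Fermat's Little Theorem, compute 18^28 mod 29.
By Fermat's Little Theorem, 18^{28} ≡ 1 (mod 29) since 29 is prime and gcd(18, 29) = 1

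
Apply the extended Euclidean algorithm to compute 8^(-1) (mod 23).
Extended GCD: 8(3) + 23(-1) = 1. So 8^(-1) ≡ 3 ≡ 3 (mod 23). Verify: 8 × 3 = 24 ≡ 1 (mod 23)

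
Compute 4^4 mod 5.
4 = 4 (binary 100). Repeated squaring mod 5: 4^1 ≡ 4; 4^2 ≡ 4² = 16 ≡ 1; 4^4 ≡ 1² = 1 ≡ 1. So 4^4 ≡ 1 (mod 5).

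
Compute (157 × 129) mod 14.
9

(157 × 129) = 20253
20253 mod 14 = 9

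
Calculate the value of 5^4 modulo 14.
4 = 4 (binary 100). Repeated squaring mod 14: 5^1 ≡ 5; 5^2 ≡ 5² = 25 ≡ 11; 5^4 ≡ 11² = 121 ≡ 9. So 5^4 ≡ 9 (mod 14).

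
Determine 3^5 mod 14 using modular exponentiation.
5 = 4 + 1 (binary 101). Repeated squaring mod 14: 3^1 ≡ 3; 3^2 ≡ 3² = 9 ≡ 9; 3^4 ≡ 9² = 81 ≡ 11. Multiply: 3^5 = 3^4 × 3^1 ≡ 11 × 3 (mod 14): 11 × 3 = 33 ≡ 5. So 3^5 ≡ 5 (mod 14).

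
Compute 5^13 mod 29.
Using repeated squaring. 13 = 8 + 4 + 1 (binary 1101). Repeated squaring mod 29: 5^1 ≡ 5; 5^2 ≡ 5² = 25 ≡ 25; 5^4 ≡ 25² = 625 ≡ 16; 5^8 ≡ 16² = 256 ≡ 24. Multiply: 5^13 = 5^8 × 5^4 × 5^1 ≡ 24 × 16 × 5 (mod 29): 24 × 16 = 384 ≡ 7; 7 × 5 = 35 ≡ 6. So 5^13 ≡ 6 (mod 29).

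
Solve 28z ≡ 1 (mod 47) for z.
28^(-1) ≡ 42 (mod 47). Verification: 28 × 42 = 1176 ≡ 1 (mod 47)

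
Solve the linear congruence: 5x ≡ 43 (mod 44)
35

Since gcd(5, 44) = 1 divides 43, a solution exists.
Multiply both sides by the inverse of 5 mod 44:
  5^(-1) mod 44 = 9
  x ≡ 9 × 43 ≡ 387 ≡ 35 (mod 44)
Verification: 5 × 35 = 175 = 3 × 44 + 43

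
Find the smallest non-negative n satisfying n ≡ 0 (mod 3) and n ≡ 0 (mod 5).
M = 3 × 5 = 15. M₁ = 5, y₁ ≡ 2 (mod 3). M₂ = 3, y₂ ≡ 2 (mod 5). n = 0×5×2 + 0×3×2 ≡ 0 (mod 15)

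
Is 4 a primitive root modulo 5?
No

To verify, check if 4^(4/q) ≢ 1 (mod 5) for each prime divisor q of 4
Divisors of 4 = 4: [1, 2, 4]
  4^(4/2) = 4^2 ≡ 1 (mod 5)
Conclusion: 4 is not a primitive root modulo 5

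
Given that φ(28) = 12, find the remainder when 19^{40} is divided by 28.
By Euler: 19^{12} ≡ 1 (mod 28) since gcd(19, 28) = 1. 40 = 3×12 + 4. So 19^{40} ≡ 19^{4} ≡ 9 (mod 28)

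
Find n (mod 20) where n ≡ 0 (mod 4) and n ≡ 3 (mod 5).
M = 4 × 5 = 20. M₁ = 5, y₁ ≡ 1 (mod 4). M₂ = 4, y₂ ≡ 4 (mod 5). n = 0×5×1 + 3×4×4 ≡ 8 (mod 20)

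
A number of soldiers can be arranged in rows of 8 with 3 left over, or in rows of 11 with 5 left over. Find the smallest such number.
M = 8 × 11 = 88. M₁ = 11, y₁ ≡ 3 (mod 8). M₂ = 8, y₂ ≡ 7 (mod 11). m = 3×11×3 + 5×8×7 ≡ 27 (mod 88). The smallest positive such number is 27.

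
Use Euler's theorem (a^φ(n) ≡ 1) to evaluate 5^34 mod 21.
By Euler: 5^{12} ≡ 1 (mod 21) since gcd(5, 21) = 1. 34 = 2×12 + 10. So 5^{34} ≡ 5^{10} ≡ 16 (mod 21)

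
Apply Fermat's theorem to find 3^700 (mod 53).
By Fermat: 3^{52} ≡ 1 (mod 53). 700 ≡ 24 (mod 52). So 3^{700} ≡ 3^{24} ≡ 47 (mod 53)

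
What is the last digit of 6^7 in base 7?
7 = 4 + 2 + 1 (binary 111). Repeated squaring mod 7: 6^1 ≡ 6; 6^2 ≡ 6² = 36 ≡ 1; 6^4 ≡ 1² = 1 ≡ 1. Multiply: 6^7 = 6^4 × 6^2 × 6^1 ≡ 1 × 1 × 6 (mod 7): 1 × 1 = 1 ≡ 1; 1 × 6 = 6 ≡ 6. So 6^7 ≡ 6 (mod 7).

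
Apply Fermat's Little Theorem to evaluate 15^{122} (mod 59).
26

By Fermat's Little Theorem, a^(p-1) ≡ 1 (mod p) for prime p and gcd(a, p) = 1
Here p = 59, so 15^58 ≡ 1 (mod 59)
We can reduce the exponent: 122 mod 58 = 6
So 15^122 ≡ 15^6 (mod 59)
Computing: 15^6 mod 59 = 26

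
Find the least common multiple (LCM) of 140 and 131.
18340

First find GCD(140, 131) using the Euclidean algorithm:
140 = 1 × 131 + 9
131 = 14 × 9 + 5
9 = 1 × 5 + 4
5 = 1 × 4 + 1
4 = 4 × 1 + 0
GCD(140, 131) = 1

LCM formula: LCM(a, b) = (a × b) / GCD(a, b)
LCM(140, 131) = (140 × 131) / 1
LCM(140, 131) = 18340 / 1
LCM(140, 131) = 18340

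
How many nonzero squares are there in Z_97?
For prime 97, there are (p-1)/2 = (97-1)/2 = 48 quadratic residues (excluding 0).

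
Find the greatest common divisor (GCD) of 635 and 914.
1

Using the Euclidean algorithm:
635 = 0 × 914 + 635
914 = 1 × 635 + 279
635 = 2 × 279 + 77
279 = 3 × 77 + 48
77 = 1 × 48 + 29
48 = 1 × 29 + 19
29 = 1 × 19 + 10
19 = 1 × 10 + 9
10 = 1 × 9 + 1
9 = 9 × 1 + 0

GCD(635, 914) = 1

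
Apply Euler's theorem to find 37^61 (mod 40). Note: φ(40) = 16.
By Euler: 37^{16} ≡ 1 (mod 40) since gcd(37, 40) = 1. 61 = 3×16 + 13. So 37^{61} ≡ 37^{13} ≡ 37 (mod 40)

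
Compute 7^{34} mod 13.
4

Using successive squaring:
Binary expansion of 34: 100010
Powers of 7 mod 13 (each is the square of the previous):
  7^1 ≡ 7 (mod 13)
  7^2 ≡ 7² = 49 ≡ 10 (mod 13)
  7^4 ≡ 10² = 100 ≡ 9 (mod 13)
  7^8 ≡ 9² = 81 ≡ 3 (mod 13)
  7^16 ≡ 3² = 9 ≡ 9 (mod 13)
  7^32 ≡ 9² = 81 ≡ 3 (mod 13)
34 = 32 + 2, so 7^34 = 7^32 × 7^2 ≡ 3 × 10 (mod 13)
Multiplying step by step:
  3 × 10 = 30 ≡ 4 (mod 13)
Result: 7^34 ≡ 4 (mod 13)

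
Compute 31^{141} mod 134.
45

Using successive squaring:
Binary expansion of 141: 10001101
Powers of 31 mod 134 (each is the square of the previous):
  31^1 ≡ 31 (mod 134)
  31^2 ≡ 31² = 961 ≡ 23 (mod 134)
  31^4 ≡ 23² = 529 ≡ 127 (mod 134)
  31^8 ≡ 127² = 16129 ≡ 49 (mod 134)
  31^16 ≡ 49² = 2401 ≡ 123 (mod 134)
  31^32 ≡ 123² = 15129 ≡ 121 (mod 134)
  31^64 ≡ 121² = 14641 ≡ 35 (mod 134)
  31^128 ≡ 35² = 1225 ≡ 19 (mod 134)
141 = 128 + 8 + 4 + 1, so 31^141 = 31^128 × 31^8 × 31^4 × 31^1 ≡ 19 × 49 × 127 × 31 (mod 134)
Multiplying step by step:
  19 × 49 = 931 ≡ 127 (mod 134)
  127 × 127 = 16129 ≡ 49 (mod 134)
  49 × 31 = 1519 ≡ 45 (mod 134)
Result: 31^141 ≡ 45 (mod 134)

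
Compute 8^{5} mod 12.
8

Using successive squaring:
Binary expansion of 5: 101
Powers of 8 mod 12 (each is the square of the previous):
  8^1 ≡ 8 (mod 12)
  8^2 ≡ 8² = 64 ≡ 4 (mod 12)
  8^4 ≡ 4² = 16 ≡ 4 (mod 12)
5 = 4 + 1, so 8^5 = 8^4 × 8^1 ≡ 4 × 8 (mod 12)
Multiplying step by step:
  4 × 8 = 32 ≡ 8 (mod 12)
Result: 8^5 ≡ 8 (mod 12)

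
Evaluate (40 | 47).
(40/47) = 40^{23} mod 47 = -1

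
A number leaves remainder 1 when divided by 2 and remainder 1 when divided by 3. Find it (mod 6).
M = 2 × 3 = 6. M₁ = 3, y₁ ≡ 1 (mod 2). M₂ = 2, y₂ ≡ 2 (mod 3). x = 1×3×1 + 1×2×2 ≡ 1 (mod 6)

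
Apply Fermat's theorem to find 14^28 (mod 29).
By Fermat's Little Theorem, 14^{28} ≡ 1 (mod 29) since 29 is prime and gcd(14, 29) = 1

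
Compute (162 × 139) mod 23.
1

(162 × 139) = 22518
22518 mod 23 = 1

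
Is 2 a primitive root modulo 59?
Yes

To verify, check if 2^(58/q) ≢ 1 (mod 59) for each prime divisor q of 58
Divisors of 58 = 58: [1, 2, 29, 58]
  2^(58/2) = 2^29 ≡ 58 (mod 59)
  2^(58/29) = 2^2 ≡ 4 (mod 59)
Conclusion: 2 is a primitive root modulo 59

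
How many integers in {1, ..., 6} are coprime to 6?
2

Prime factorization: 6 = 2 × 3
Using the formula φ(n) = n × Π(1 - 1/p) for each prime factor p:
φ(6) = 6 × (1 - 1/2) × (1 - 1/3)
φ(6) = 2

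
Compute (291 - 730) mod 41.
12

(291 - 730) = -439
-439 mod 41 = 12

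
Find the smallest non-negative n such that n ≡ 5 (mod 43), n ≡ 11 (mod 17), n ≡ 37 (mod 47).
23913

Using the Chinese Remainder Theorem:
M = product of moduli = 34357
For equation 1: M_1 = 799, 799 ≡ 25 (mod 43), inverse of 799 mod 43 is 31 (check: 25 × 31 = 775 ≡ 1 (mod 43))
For equation 2: M_2 = 2021, 2021 ≡ 15 (mod 17), inverse of 2021 mod 17 is 8 (check: 15 × 8 = 120 ≡ 1 (mod 17))
For equation 3: M_3 = 731, 731 ≡ 26 (mod 47), inverse of 731 mod 47 is 38 (check: 26 × 38 = 988 ≡ 1 (mod 47))
Combine: n ≡ Σ r_i×M_i×(M_i⁻¹ mod m_i) = 5×799×31 + 11×2021×8 + 37×731×38 = 123845 + 177848 + 1027786 = 1329479
1329479 mod 34357 = 23913
n ≡ 23913 (mod 34357)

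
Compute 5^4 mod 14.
4 = 4 (binary 100). Repeated squaring mod 14: 5^1 ≡ 5; 5^2 ≡ 5² = 25 ≡ 11; 5^4 ≡ 11² = 121 ≡ 9. So 5^4 ≡ 9 (mod 14).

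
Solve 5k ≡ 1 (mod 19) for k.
5^(-1) ≡ 4 (mod 19). Verification: 5 × 4 = 20 ≡ 1 (mod 19)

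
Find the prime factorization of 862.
2 × 431

Divide by primes starting from smallest:
862 ÷ 2 = 431
431 ÷ 431 = 1

862 = 2 × 431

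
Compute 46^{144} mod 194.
96

Using successive squaring:
Binary expansion of 144: 10010000
Powers of 46 mod 194 (each is the square of the previous):
  46^1 ≡ 46 (mod 194)
  46^2 ≡ 46² = 2116 ≡ 176 (mod 194)
  46^4 ≡ 176² = 30976 ≡ 130 (mod 194)
  46^8 ≡ 130² = 16900 ≡ 22 (mod 194)
  46^16 ≡ 22² = 484 ≡ 96 (mod 194)
  46^32 ≡ 96² = 9216 ≡ 98 (mod 194)
  46^64 ≡ 98² = 9604 ≡ 98 (mod 194)
  46^128 ≡ 98² = 9604 ≡ 98 (mod 194)
144 = 128 + 16, so 46^144 = 46^128 × 46^16 ≡ 98 × 96 (mod 194)
Multiplying step by step:
  98 × 96 = 9408 ≡ 96 (mod 194)
Result: 46^144 ≡ 96 (mod 194)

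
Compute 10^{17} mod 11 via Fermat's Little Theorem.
10

By Fermat's Little Theorem, a^(p-1) ≡ 1 (mod p) for prime p and gcd(a, p) = 1
Here p = 11, so 10^10 ≡ 1 (mod 11)
We can reduce the exponent: 17 mod 10 = 7
So 10^17 ≡ 10^7 (mod 11)
Computing: 10^7 mod 11 = 10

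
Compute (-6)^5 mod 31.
(-6) ≡ 25 (mod 31). 5 = 4 + 1 (binary 101). Repeated squaring mod 31: 25^1 ≡ 25; 25^2 ≡ 25² = 625 ≡ 5; 25^4 ≡ 5² = 25 ≡ 25. Multiply: (-6)^5 ≡ 25^4 × 25^1 ≡ 25 × 25 (mod 31): 25 × 25 = 625 ≡ 5. So (-6)^5 ≡ 5 (mod 31).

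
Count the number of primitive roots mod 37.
Number of primitive roots mod 37 = φ(36) = 12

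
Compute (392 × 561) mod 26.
4

(392 × 561) = 219912
219912 mod 26 = 4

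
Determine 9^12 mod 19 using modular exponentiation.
Using repeated squaring. 12 = 8 + 4 (binary 1100). Repeated squaring mod 19: 9^1 ≡ 9; 9^2 ≡ 9² = 81 ≡ 5; 9^4 ≡ 5² = 25 ≡ 6; 9^8 ≡ 6² = 36 ≡ 17. Multiply: 9^12 = 9^8 × 9^4 ≡ 17 × 6 (mod 19): 17 × 6 = 102 ≡ 7. So 9^12 ≡ 7 (mod 19).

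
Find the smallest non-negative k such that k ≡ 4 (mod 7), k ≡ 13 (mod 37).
235

Using the Chinese Remainder Theorem:
M = product of moduli = 259
For equation 1: M_1 = 37, 37 ≡ 2 (mod 7), inverse of 37 mod 7 is 4 (check: 2 × 4 = 8 ≡ 1 (mod 7))
For equation 2: M_2 = 7, 7 ≡ 7 (mod 37), inverse of 7 mod 37 is 16 (check: 7 × 16 = 112 ≡ 1 (mod 37))
Combine: k ≡ Σ r_i×M_i×(M_i⁻¹ mod m_i) = 4×37×4 + 13×7×16 = 592 + 1456 = 2048
2048 mod 259 = 235
k ≡ 235 (mod 259)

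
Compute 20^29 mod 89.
Using repeated squaring. 29 = 16 + 8 + 4 + 1 (binary 11101). Repeated squaring mod 89: 20^1 ≡ 20; 20^2 ≡ 20² = 400 ≡ 44; 20^4 ≡ 44² = 1936 ≡ 67; 20^8 ≡ 67² = 4489 ≡ 39; 20^16 ≡ 39² = 1521 ≡ 8. Multiply: 20^29 = 20^16 × 20^8 × 20^4 × 20^1 ≡ 8 × 39 × 67 × 20 (mod 89): 8 × 39 = 312 ≡ 45; 45 × 67 = 3015 ≡ 78; 78 × 20 = 1560 ≡ 47. So 20^29 ≡ 47 (mod 89).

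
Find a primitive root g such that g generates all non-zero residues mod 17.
p - 1 = 16 has prime divisors 2. h is a primitive root mod 17 iff h^(16/q) ≢ 1 (mod 17) for each such q.
h = 2: 2^8 ≡ 1 (mod 17); 2^8 ≡ 1, so not a primitive root.
h = 3: 3^8 ≡ 16 (mod 17); none is 1, so 3 has order 16 and is a primitive root.
The smallest primitive root mod 17 is g = 3.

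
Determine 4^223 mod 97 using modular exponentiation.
Using Fermat: 4^{96} ≡ 1 (mod 97). 223 ≡ 31 (mod 96). So 4^{223} ≡ 4^{31} ≡ 88 (mod 97)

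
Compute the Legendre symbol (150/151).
(150/151) = 150^{75} mod 151 = -1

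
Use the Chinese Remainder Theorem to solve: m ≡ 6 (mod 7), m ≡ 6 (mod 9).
M = 7 × 9 = 63. M₁ = 9, y₁ ≡ 4 (mod 7). M₂ = 7, y₂ ≡ 4 (mod 9). m = 6×9×4 + 6×7×4 ≡ 6 (mod 63)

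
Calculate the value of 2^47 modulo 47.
Using Fermat: 2^{46} ≡ 1 (mod 47). 47 ≡ 1 (mod 46). So 2^{47} ≡ 2^{1} ≡ 2 (mod 47)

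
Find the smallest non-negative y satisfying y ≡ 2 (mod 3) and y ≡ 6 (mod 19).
M = 3 × 19 = 57. M₁ = 19, y₁ ≡ 1 (mod 3). M₂ = 3, y₂ ≡ 13 (mod 19). y = 2×19×1 + 6×3×13 ≡ 44 (mod 57)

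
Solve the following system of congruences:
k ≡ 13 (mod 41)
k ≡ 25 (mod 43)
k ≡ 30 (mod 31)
6819

Using the Chinese Remainder Theorem:
M = product of moduli = 54653
For equation 1: M_1 = 1333, 1333 ≡ 21 (mod 41), inverse of 1333 mod 41 is 2 (check: 21 × 2 = 42 ≡ 1 (mod 41))
For equation 2: M_2 = 1271, 1271 ≡ 24 (mod 43), inverse of 1271 mod 43 is 9 (check: 24 × 9 = 216 ≡ 1 (mod 43))
For equation 3: M_3 = 1763, 1763 ≡ 27 (mod 31), inverse of 1763 mod 31 is 23 (check: 27 × 23 = 621 ≡ 1 (mod 31))
Combine: k ≡ Σ r_i×M_i×(M_i⁻¹ mod m_i) = 13×1333×2 + 25×1271×9 + 30×1763×23 = 34658 + 285975 + 1216470 = 1537103
1537103 mod 54653 = 6819
k ≡ 6819 (mod 54653)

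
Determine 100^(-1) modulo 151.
100^(-1) ≡ 74 (mod 151). Verification: 100 × 74 = 7400 ≡ 1 (mod 151)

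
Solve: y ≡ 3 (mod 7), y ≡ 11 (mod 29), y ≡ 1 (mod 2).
M = 7 × 29 × 2 = 406. M₁ = 58, y₁ ≡ 4 (mod 7). M₂ = 14, y₂ ≡ 27 (mod 29). M₃ = 203, y₃ ≡ 1 (mod 2). y = 3×58×4 + 11×14×27 + 1×203×1 ≡ 185 (mod 406)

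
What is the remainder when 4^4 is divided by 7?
4 = 4 (binary 100). Repeated squaring mod 7: 4^1 ≡ 4; 4^2 ≡ 4² = 16 ≡ 2; 4^4 ≡ 2² = 4 ≡ 4. So 4^4 ≡ 4 (mod 7).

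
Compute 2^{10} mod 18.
16

Using successive squaring:
Binary expansion of 10: 1010
Powers of 2 mod 18 (each is the square of the previous):
  2^1 ≡ 2 (mod 18)
  2^2 ≡ 2² = 4 ≡ 4 (mod 18)
  2^4 ≡ 4² = 16 ≡ 16 (mod 18)
  2^8 ≡ 16² = 256 ≡ 4 (mod 18)
10 = 8 + 2, so 2^10 = 2^8 × 2^2 ≡ 4 × 4 (mod 18)
Multiplying step by step:
  4 × 4 = 16 ≡ 16 (mod 18)
Result: 2^10 ≡ 16 (mod 18)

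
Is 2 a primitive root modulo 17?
No

To verify, check if 2^(16/q) ≢ 1 (mod 17) for each prime divisor q of 16
Divisors of 16 = 16: [1, 2, 4, 8, 16]
  2^(16/2) = 2^8 ≡ 1 (mod 17)
Conclusion: 2 is not a primitive root modulo 17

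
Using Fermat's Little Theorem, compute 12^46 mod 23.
By Fermat: 12^{22} ≡ 1 (mod 23). 46 = 2×22 + 2. So 12^{46} ≡ 12^{2} ≡ 6 (mod 23)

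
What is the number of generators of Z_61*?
Number of primitive roots mod 61 = φ(60) = 16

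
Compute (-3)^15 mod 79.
Using repeated squaring. (-3) ≡ 76 (mod 79). 15 = 8 + 4 + 2 + 1 (binary 1111). Repeated squaring mod 79: 76^1 ≡ 76; 76^2 ≡ 76² = 5776 ≡ 9; 76^4 ≡ 9² = 81 ≡ 2; 76^8 ≡ 2² = 4 ≡ 4. Multiply: (-3)^15 ≡ 76^8 × 76^4 × 76^2 × 76^1 ≡ 4 × 2 × 9 × 76 (mod 79): 4 × 2 = 8 ≡ 8; 8 × 9 = 72 ≡ 72; 72 × 76 = 5472 ≡ 21. So (-3)^15 ≡ 21 (mod 79).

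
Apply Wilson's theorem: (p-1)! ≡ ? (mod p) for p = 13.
By Wilson's theorem, (12)! ≡ -1 ≡ 12 (mod 13)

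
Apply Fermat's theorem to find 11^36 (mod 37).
By Fermat's Little Theorem, 11^{36} ≡ 1 (mod 37) since 37 is prime and gcd(11, 37) = 1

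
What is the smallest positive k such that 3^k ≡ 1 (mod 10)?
Powers of 3 mod 10: 3^1≡3, 3^2≡9, 3^3≡7, 3^4≡1. Order = 4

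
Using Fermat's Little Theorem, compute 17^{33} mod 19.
7

By Fermat's Little Theorem, a^(p-1) ≡ 1 (mod p) for prime p and gcd(a, p) = 1
Here p = 19, so 17^18 ≡ 1 (mod 19)
We can reduce the exponent: 33 mod 18 = 15
So 17^33 ≡ 17^15 (mod 19)
Computing: 17^15 mod 19 = 7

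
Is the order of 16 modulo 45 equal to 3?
Yes, ord_45(16) = 3.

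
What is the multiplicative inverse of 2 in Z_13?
2^(-1) ≡ 7 (mod 13). Verification: 2 × 7 = 14 ≡ 1 (mod 13)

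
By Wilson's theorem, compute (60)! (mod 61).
By Wilson's theorem, (60)! ≡ -1 ≡ 60 (mod 61)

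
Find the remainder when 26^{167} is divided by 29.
By Fermat: 26^{28} ≡ 1 (mod 29). 167 = 5×28 + 27. So 26^{167} ≡ 26^{27} ≡ 19 (mod 29)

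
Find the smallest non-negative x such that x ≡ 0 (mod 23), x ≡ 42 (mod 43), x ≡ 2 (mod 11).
4600

Using the Chinese Remainder Theorem:
M = product of moduli = 10879
For equation 1: M_1 = 473, 473 ≡ 13 (mod 23), inverse of 473 mod 23 is 16 (check: 13 × 16 = 208 ≡ 1 (mod 23))
For equation 2: M_2 = 253, 253 ≡ 38 (mod 43), inverse of 253 mod 43 is 17 (check: 38 × 17 = 646 ≡ 1 (mod 43))
For equation 3: M_3 = 989, 989 ≡ 10 (mod 11), inverse of 989 mod 11 is 10 (check: 10 × 10 = 100 ≡ 1 (mod 11))
Combine: x ≡ Σ r_i×M_i×(M_i⁻¹ mod m_i) = 0×473×16 + 42×253×17 + 2×989×10 = 0 + 180642 + 19780 = 200422
200422 mod 10879 = 4600
x ≡ 4600 (mod 10879)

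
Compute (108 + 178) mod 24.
22

(108 + 178) = 286
286 mod 24 = 22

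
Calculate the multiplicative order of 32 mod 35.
Powers of 32 mod 35: 32^1≡32, 32^2≡9, 32^3≡8, 32^4≡11, 32^5≡2, 32^6≡29, 32^7≡18, 32^8≡16, 32^9≡22, 32^10≡4, 32^11≡23, 32^12≡1. Order = 12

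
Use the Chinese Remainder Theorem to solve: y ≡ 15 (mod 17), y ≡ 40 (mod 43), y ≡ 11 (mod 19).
8124

Using the Chinese Remainder Theorem:
M = product of moduli = 13889
For equation 1: M_1 = 817, 817 ≡ 1 (mod 17), inverse of 817 mod 17 is 1 (check: 1 × 1 = 1 ≡ 1 (mod 17))
For equation 2: M_2 = 323, 323 ≡ 22 (mod 43), inverse of 323 mod 43 is 2 (check: 22 × 2 = 44 ≡ 1 (mod 43))
For equation 3: M_3 = 731, 731 ≡ 9 (mod 19), inverse of 731 mod 19 is 17 (check: 9 × 17 = 153 ≡ 1 (mod 19))
Combine: y ≡ Σ r_i×M_i×(M_i⁻¹ mod m_i) = 15×817×1 + 40×323×2 + 11×731×17 = 12255 + 25840 + 136697 = 174792
174792 mod 13889 = 8124
y ≡ 8124 (mod 13889)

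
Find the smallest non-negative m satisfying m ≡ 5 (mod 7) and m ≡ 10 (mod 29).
M = 7 × 29 = 203. M₁ = 29, y₁ ≡ 1 (mod 7). M₂ = 7, y₂ ≡ 25 (mod 29). m = 5×29×1 + 10×7×25 ≡ 68 (mod 203)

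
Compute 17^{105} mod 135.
107

Using successive squaring:
Binary expansion of 105: 1101001
Powers of 17 mod 135 (each is the square of the previous):
  17^1 ≡ 17 (mod 135)
  17^2 ≡ 17² = 289 ≡ 19 (mod 135)
  17^4 ≡ 19² = 361 ≡ 91 (mod 135)
  17^8 ≡ 91² = 8281 ≡ 46 (mod 135)
  17^16 ≡ 46² = 2116 ≡ 91 (mod 135)
  17^32 ≡ 91² = 8281 ≡ 46 (mod 135)
  17^64 ≡ 46² = 2116 ≡ 91 (mod 135)
105 = 64 + 32 + 8 + 1, so 17^105 = 17^64 × 17^32 × 17^8 × 17^1 ≡ 91 × 46 × 46 × 17 (mod 135)
Multiplying step by step:
  91 × 46 = 4186 ≡ 1 (mod 135)
  1 × 46 = 46 ≡ 46 (mod 135)
  46 × 17 = 782 ≡ 107 (mod 135)
Result: 17^105 ≡ 107 (mod 135)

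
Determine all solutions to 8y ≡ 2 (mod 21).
16

Since gcd(8, 21) = 1 divides 2, a solution exists.
Multiply both sides by the inverse of 8 mod 21:
  8^(-1) mod 21 = 8
  x ≡ 8 × 2 ≡ 16 ≡ 16 (mod 21)
Verification: 8 × 16 = 128 = 6 × 21 + 2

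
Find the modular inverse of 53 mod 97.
53^(-1) ≡ 11 (mod 97). Verification: 53 × 11 = 583 ≡ 1 (mod 97)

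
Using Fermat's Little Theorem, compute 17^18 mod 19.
By Fermat's Little Theorem, 17^{18} ≡ 1 (mod 19) since 19 is prime and gcd(17, 19) = 1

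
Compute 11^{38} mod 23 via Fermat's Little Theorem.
18

By Fermat's Little Theorem, a^(p-1) ≡ 1 (mod p) for prime p and gcd(a, p) = 1
Here p = 23, so 11^22 ≡ 1 (mod 23)
We can reduce the exponent: 38 mod 22 = 16
So 11^38 ≡ 11^16 (mod 23)
Computing: 11^16 mod 23 = 18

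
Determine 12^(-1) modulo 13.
12^(-1) ≡ 12 (mod 13). Verification: 12 × 12 = 144 ≡ 1 (mod 13)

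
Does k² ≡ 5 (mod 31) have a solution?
By Euler's criterion: 5^{15} ≡ 1 (mod 31). Since this equals 1, 5 is a QR.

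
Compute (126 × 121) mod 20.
6

(126 × 121) = 15246
15246 mod 20 = 6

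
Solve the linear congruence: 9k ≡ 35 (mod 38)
25

Since gcd(9, 38) = 1 divides 35, a solution exists.
Multiply both sides by the inverse of 9 mod 38:
  9^(-1) mod 38 = 17
  x ≡ 17 × 35 ≡ 595 ≡ 25 (mod 38)
Verification: 9 × 25 = 225 = 5 × 38 + 35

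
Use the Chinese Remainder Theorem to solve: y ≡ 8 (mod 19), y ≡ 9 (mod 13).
217

Using the Chinese Remainder Theorem:
M = product of moduli = 247
For equation 1: M_1 = 13, 13 ≡ 13 (mod 19), inverse of 13 mod 19 is 3 (check: 13 × 3 = 39 ≡ 1 (mod 19))
For equation 2: M_2 = 19, 19 ≡ 6 (mod 13), inverse of 19 mod 13 is 11 (check: 6 × 11 = 66 ≡ 1 (mod 13))
Combine: y ≡ Σ r_i×M_i×(M_i⁻¹ mod m_i) = 8×13×3 + 9×19×11 = 312 + 1881 = 2193
2193 mod 247 = 217
y ≡ 217 (mod 247)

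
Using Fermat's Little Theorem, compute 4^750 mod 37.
By Fermat: 4^{36} ≡ 1 (mod 37). 750 ≡ 30 (mod 36). So 4^{750} ≡ 4^{30} ≡ 10 (mod 37)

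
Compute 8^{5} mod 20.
8

Using successive squaring:
Binary expansion of 5: 101
Powers of 8 mod 20 (each is the square of the previous):
  8^1 ≡ 8 (mod 20)
  8^2 ≡ 8² = 64 ≡ 4 (mod 20)
  8^4 ≡ 4² = 16 ≡ 16 (mod 20)
5 = 4 + 1, so 8^5 = 8^4 × 8^1 ≡ 16 × 8 (mod 20)
Multiplying step by step:
  16 × 8 = 128 ≡ 8 (mod 20)
Result: 8^5 ≡ 8 (mod 20)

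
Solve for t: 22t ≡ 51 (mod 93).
15

Since gcd(22, 93) = 1 divides 51, a solution exists.
Multiply both sides by the inverse of 22 mod 93:
  22^(-1) mod 93 = 55
  x ≡ 55 × 51 ≡ 2805 ≡ 15 (mod 93)
Verification: 22 × 15 = 330 = 3 × 93 + 51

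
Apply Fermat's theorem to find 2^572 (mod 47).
By Fermat: 2^{46} ≡ 1 (mod 47). 572 ≡ 20 (mod 46). So 2^{572} ≡ 2^{20} ≡ 6 (mod 47)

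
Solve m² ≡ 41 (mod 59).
The square roots of 41 mod 59 are 49 and 10. Verify: 49² = 2401 ≡ 41 (mod 59)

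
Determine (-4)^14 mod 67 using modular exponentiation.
Using repeated squaring. (-4) ≡ 63 (mod 67). 14 = 8 + 4 + 2 (binary 1110). Repeated squaring mod 67: 63^1 ≡ 63; 63^2 ≡ 63² = 3969 ≡ 16; 63^4 ≡ 16² = 256 ≡ 55; 63^8 ≡ 55² = 3025 ≡ 10. Multiply: (-4)^14 ≡ 63^8 × 63^4 × 63^2 ≡ 10 × 55 × 16 (mod 67): 10 × 55 = 550 ≡ 14; 14 × 16 = 224 ≡ 23. So (-4)^14 ≡ 23 (mod 67).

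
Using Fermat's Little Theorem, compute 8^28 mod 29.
By Fermat's Little Theorem, 8^{28} ≡ 1 (mod 29) since 29 is prime and gcd(8, 29) = 1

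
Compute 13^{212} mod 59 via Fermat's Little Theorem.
29

By Fermat's Little Theorem, a^(p-1) ≡ 1 (mod p) for prime p and gcd(a, p) = 1
Here p = 59, so 13^58 ≡ 1 (mod 59)
We can reduce the exponent: 212 mod 58 = 38
So 13^212 ≡ 13^38 (mod 59)
Computing: 13^38 mod 59 = 29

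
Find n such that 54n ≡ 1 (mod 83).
54^(-1) ≡ 20 (mod 83). Verification: 54 × 20 = 1080 ≡ 1 (mod 83)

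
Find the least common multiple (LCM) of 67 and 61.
4087

First find GCD(67, 61) using the Euclidean algorithm:
67 = 1 × 61 + 6
61 = 10 × 6 + 1
6 = 6 × 1 + 0
GCD(67, 61) = 1

LCM formula: LCM(a, b) = (a × b) / GCD(a, b)
LCM(67, 61) = (67 × 61) / 1
LCM(67, 61) = 4087 / 1
LCM(67, 61) = 4087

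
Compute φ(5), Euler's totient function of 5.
4

Prime factorization: 5 = 5
Using the formula φ(n) = n × Π(1 - 1/p) for each prime factor p:
φ(5) = 5 × (1 - 1/5)
φ(5) = 4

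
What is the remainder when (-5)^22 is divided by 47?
Using repeated squaring. (-5) ≡ 42 (mod 47). 22 = 16 + 4 + 2 (binary 10110). Repeated squaring mod 47: 42^1 ≡ 42; 42^2 ≡ 42² = 1764 ≡ 25; 42^4 ≡ 25² = 625 ≡ 14; 42^8 ≡ 14² = 196 ≡ 8; 42^16 ≡ 8² = 64 ≡ 17. Multiply: (-5)^22 ≡ 42^16 × 42^4 × 42^2 ≡ 17 × 14 × 25 (mod 47): 17 × 14 = 238 ≡ 3; 3 × 25 = 75 ≡ 28. So (-5)^22 ≡ 28 (mod 47).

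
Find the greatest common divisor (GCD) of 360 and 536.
8

Using the Euclidean algorithm:
360 = 0 × 536 + 360
536 = 1 × 360 + 176
360 = 2 × 176 + 8
176 = 22 × 8 + 0

GCD(360, 536) = 8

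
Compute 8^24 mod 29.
Using repeated squaring. 24 = 16 + 8 (binary 11000). Repeated squaring mod 29: 8^1 ≡ 8; 8^2 ≡ 8² = 64 ≡ 6; 8^4 ≡ 6² = 36 ≡ 7; 8^8 ≡ 7² = 49 ≡ 20; 8^16 ≡ 20² = 400 ≡ 23. Multiply: 8^24 = 8^16 × 8^8 ≡ 23 × 20 (mod 29): 23 × 20 = 460 ≡ 25. So 8^24 ≡ 25 (mod 29).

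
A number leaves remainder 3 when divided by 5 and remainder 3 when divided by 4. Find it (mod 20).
M = 5 × 4 = 20. M₁ = 4, y₁ ≡ 4 (mod 5). M₂ = 5, y₂ ≡ 1 (mod 4). z = 3×4×4 + 3×5×1 ≡ 3 (mod 20)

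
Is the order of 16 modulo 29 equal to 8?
No, the actual order is 7, not 8.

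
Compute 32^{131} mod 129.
113

Using successive squaring:
Binary expansion of 131: 10000011
Powers of 32 mod 129 (each is the square of the previous):
  32^1 ≡ 32 (mod 129)
  32^2 ≡ 32² = 1024 ≡ 121 (mod 129)
  32^4 ≡ 121² = 14641 ≡ 64 (mod 129)
  32^8 ≡ 64² = 4096 ≡ 97 (mod 129)
  32^16 ≡ 97² = 9409 ≡ 121 (mod 129)
  32^32 ≡ 121² = 14641 ≡ 64 (mod 129)
  32^64 ≡ 64² = 4096 ≡ 97 (mod 129)
  32^128 ≡ 97² = 9409 ≡ 121 (mod 129)
131 = 128 + 2 + 1, so 32^131 = 32^128 × 32^2 × 32^1 ≡ 121 × 121 × 32 (mod 129)
Multiplying step by step:
  121 × 121 = 14641 ≡ 64 (mod 129)
  64 × 32 = 2048 ≡ 113 (mod 129)
Result: 32^131 ≡ 113 (mod 129)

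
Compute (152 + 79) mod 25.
6

(152 + 79) = 231
231 mod 25 = 6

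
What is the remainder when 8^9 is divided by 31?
9 = 8 + 1 (binary 1001). Repeated squaring mod 31: 8^1 ≡ 8; 8^2 ≡ 8² = 64 ≡ 2; 8^4 ≡ 2² = 4 ≡ 4; 8^8 ≡ 4² = 16 ≡ 16. Multiply: 8^9 = 8^8 × 8^1 ≡ 16 × 8 (mod 31): 16 × 8 = 128 ≡ 4. So 8^9 ≡ 4 (mod 31).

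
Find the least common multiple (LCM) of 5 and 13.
65

First find GCD(5, 13) using the Euclidean algorithm:
5 = 0 × 13 + 5
13 = 2 × 5 + 3
5 = 1 × 3 + 2
3 = 1 × 2 + 1
2 = 2 × 1 + 0
GCD(5, 13) = 1

LCM formula: LCM(a, b) = (a × b) / GCD(a, b)
LCM(5, 13) = (5 × 13) / 1
LCM(5, 13) = 65 / 1
LCM(5, 13) = 65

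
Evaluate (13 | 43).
(13/43) = 13^{21} mod 43 = 1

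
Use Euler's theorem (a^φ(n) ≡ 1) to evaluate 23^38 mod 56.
By Euler: 23^{24} ≡ 1 (mod 56) since gcd(23, 56) = 1. 38 = 1×24 + 14. So 23^{38} ≡ 23^{14} ≡ 25 (mod 56)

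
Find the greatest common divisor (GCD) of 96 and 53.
1

Using the Euclidean algorithm:
96 = 1 × 53 + 43
53 = 1 × 43 + 10
43 = 4 × 10 + 3
10 = 3 × 3 + 1
3 = 3 × 1 + 0

GCD(96, 53) = 1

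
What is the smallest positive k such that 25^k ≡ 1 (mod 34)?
Powers of 25 mod 34: 25^1≡25, 25^2≡13, 25^3≡19, 25^4≡33, 25^5≡9, 25^6≡21, 25^7≡15, 25^8≡1. Order = 8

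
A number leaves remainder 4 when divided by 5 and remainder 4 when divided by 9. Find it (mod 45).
M = 5 × 9 = 45. M₁ = 9, y₁ ≡ 4 (mod 5). M₂ = 5, y₂ ≡ 2 (mod 9). z = 4×9×4 + 4×5×2 ≡ 4 (mod 45)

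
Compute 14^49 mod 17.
Using Fermat: 14^{16} ≡ 1 (mod 17). 49 ≡ 1 (mod 16). So 14^{49} ≡ 14^{1} ≡ 14 (mod 17)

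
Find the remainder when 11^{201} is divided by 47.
By Fermat: 11^{46} ≡ 1 (mod 47). 201 = 4×46 + 17. So 11^{201} ≡ 11^{17} ≡ 33 (mod 47)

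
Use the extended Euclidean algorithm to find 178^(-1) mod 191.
Extended GCD: 178(44) + 191(-41) = 1. So 178^(-1) ≡ 44 ≡ 44 (mod 191). Verify: 178 × 44 = 7832 ≡ 1 (mod 191)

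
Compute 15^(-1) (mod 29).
15^(-1) ≡ 2 (mod 29). Verification: 15 × 2 = 30 ≡ 1 (mod 29)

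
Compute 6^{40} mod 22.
12

Using successive squaring:
Binary expansion of 40: 101000
Powers of 6 mod 22 (each is the square of the previous):
  6^1 ≡ 6 (mod 22)
  6^2 ≡ 6² = 36 ≡ 14 (mod 22)
  6^4 ≡ 14² = 196 ≡ 20 (mod 22)
  6^8 ≡ 20² = 400 ≡ 4 (mod 22)
  6^16 ≡ 4² = 16 ≡ 16 (mod 22)
  6^32 ≡ 16² = 256 ≡ 14 (mod 22)
40 = 32 + 8, so 6^40 = 6^32 × 6^8 ≡ 14 × 4 (mod 22)
Multiplying step by step:
  14 × 4 = 56 ≡ 12 (mod 22)
Result: 6^40 ≡ 12 (mod 22)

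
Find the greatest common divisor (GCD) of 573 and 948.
3

Using the Euclidean algorithm:
573 = 0 × 948 + 573
948 = 1 × 573 + 375
573 = 1 × 375 + 198
375 = 1 × 198 + 177
198 = 1 × 177 + 21
177 = 8 × 21 + 9
21 = 2 × 9 + 3
9 = 3 × 3 + 0

GCD(573, 948) = 3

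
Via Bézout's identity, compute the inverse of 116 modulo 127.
Extended GCD: 116(23) + 127(-21) = 1. So 116^(-1) ≡ 23 ≡ 23 (mod 127). Verify: 116 × 23 = 2668 ≡ 1 (mod 127)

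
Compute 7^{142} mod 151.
100

Using successive squaring:
Binary expansion of 142: 10001110
Powers of 7 mod 151 (each is the square of the previous):
  7^1 ≡ 7 (mod 151)
  7^2 ≡ 7² = 49 ≡ 49 (mod 151)
  7^4 ≡ 49² = 2401 ≡ 136 (mod 151)
  7^8 ≡ 136² = 18496 ≡ 74 (mod 151)
  7^16 ≡ 74² = 5476 ≡ 40 (mod 151)
  7^32 ≡ 40² = 1600 ≡ 90 (mod 151)
  7^64 ≡ 90² = 8100 ≡ 97 (mod 151)
  7^128 ≡ 97² = 9409 ≡ 47 (mod 151)
142 = 128 + 8 + 4 + 2, so 7^142 = 7^128 × 7^8 × 7^4 × 7^2 ≡ 47 × 74 × 136 × 49 (mod 151)
Multiplying step by step:
  47 × 74 = 3478 ≡ 5 (mod 151)
  5 × 136 = 680 ≡ 76 (mod 151)
  76 × 49 = 3724 ≡ 100 (mod 151)
Result: 7^142 ≡ 100 (mod 151)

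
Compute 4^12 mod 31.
Using repeated squaring. 12 = 8 + 4 (binary 1100). Repeated squaring mod 31: 4^1 ≡ 4; 4^2 ≡ 4² = 16 ≡ 16; 4^4 ≡ 16² = 256 ≡ 8; 4^8 ≡ 8² = 64 ≡ 2. Multiply: 4^12 = 4^8 × 4^4 ≡ 2 × 8 (mod 31): 2 × 8 = 16 ≡ 16. So 4^12 ≡ 16 (mod 31).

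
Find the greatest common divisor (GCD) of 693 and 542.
1

Using the Euclidean algorithm:
693 = 1 × 542 + 151
542 = 3 × 151 + 89
151 = 1 × 89 + 62
89 = 1 × 62 + 27
62 = 2 × 27 + 8
27 = 3 × 8 + 3
8 = 2 × 3 + 2
3 = 1 × 2 + 1
2 = 2 × 1 + 0

GCD(693, 542) = 1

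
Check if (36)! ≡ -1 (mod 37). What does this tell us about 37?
(36)! mod 37 = 36. Since this equals -1 (mod 37), Wilson confirms 37 is prime.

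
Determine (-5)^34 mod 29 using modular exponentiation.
Using Fermat: (-5)^{28} ≡ 1 (mod 29). 34 ≡ 6 (mod 28). So (-5)^{34} ≡ (-5)^{6} ≡ 23 (mod 29)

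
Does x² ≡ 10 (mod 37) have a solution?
By Euler's criterion: 10^{18} ≡ 1 (mod 37). Since this equals 1, 10 is a QR.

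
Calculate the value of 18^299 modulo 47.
Using Fermat: 18^{46} ≡ 1 (mod 47). 299 ≡ 23 (mod 46). So 18^{299} ≡ 18^{23} ≡ 1 (mod 47)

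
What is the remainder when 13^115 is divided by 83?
Using Fermat: 13^{82} ≡ 1 (mod 83). 115 ≡ 33 (mod 82). So 13^{115} ≡ 13^{33} ≡ 42 (mod 83)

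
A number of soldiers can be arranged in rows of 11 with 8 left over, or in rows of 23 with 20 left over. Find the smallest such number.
M = 11 × 23 = 253. M₁ = 23, y₁ ≡ 1 (mod 11). M₂ = 11, y₂ ≡ 21 (mod 23). y = 8×23×1 + 20×11×21 ≡ 250 (mod 253). The smallest positive such number is 250.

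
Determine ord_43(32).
Powers of 32 mod 43: 32^1≡32, 32^2≡35, 32^3≡2, 32^4≡21, 32^5≡27, 32^6≡4, 32^7≡42, 32^8≡11, 32^9≡8, 32^10≡41, 32^11≡22, 32^12≡16, 32^13≡39, 32^14≡1. Order = 14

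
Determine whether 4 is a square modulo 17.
By Euler's criterion: 4^{8} ≡ 1 (mod 17). Since this equals 1, 4 is a QR.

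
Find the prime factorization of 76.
2^2 × 19

Divide by primes starting from smallest:
76 ÷ 2 = 38
38 ÷ 2 = 19
19 ÷ 19 = 1

76 = 2^2 × 19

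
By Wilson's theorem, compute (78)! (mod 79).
By Wilson's theorem, (78)! ≡ -1 ≡ 78 (mod 79)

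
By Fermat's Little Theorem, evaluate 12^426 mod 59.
By Fermat: 12^{58} ≡ 1 (mod 59). 426 = 7×58 + 20. So 12^{426} ≡ 12^{20} ≡ 48 (mod 59)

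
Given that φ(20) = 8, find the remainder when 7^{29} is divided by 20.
By Euler: 7^{8} ≡ 1 (mod 20) since gcd(7, 20) = 1. 29 = 3×8 + 5. So 7^{29} ≡ 7^{5} ≡ 7 (mod 20)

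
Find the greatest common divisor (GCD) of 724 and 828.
4

Using the Euclidean algorithm:
724 = 0 × 828 + 724
828 = 1 × 724 + 104
724 = 6 × 104 + 100
104 = 1 × 100 + 4
100 = 25 × 4 + 0

GCD(724, 828) = 4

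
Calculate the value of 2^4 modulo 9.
4 = 4 (binary 100). Repeated squaring mod 9: 2^1 ≡ 2; 2^2 ≡ 2² = 4 ≡ 4; 2^4 ≡ 4² = 16 ≡ 7. So 2^4 ≡ 7 (mod 9).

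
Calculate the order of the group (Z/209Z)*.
180

Prime factorization: 209 = 11 × 19
Using the formula φ(n) = n × Π(1 - 1/p) for each prime factor p:
φ(209) = 209 × (1 - 1/11) × (1 - 1/19)
φ(209) = 180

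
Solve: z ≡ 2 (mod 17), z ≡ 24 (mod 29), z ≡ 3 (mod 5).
M = 17 × 29 × 5 = 2465. M₁ = 145, y₁ ≡ 2 (mod 17). M₂ = 85, y₂ ≡ 14 (mod 29). M₃ = 493, y₃ ≡ 2 (mod 5). z = 2×145×2 + 24×85×14 + 3×493×2 ≡ 53 (mod 2465)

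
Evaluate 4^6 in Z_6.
6 = 4 + 2 (binary 110). Repeated squaring mod 6: 4^1 ≡ 4; 4^2 ≡ 4² = 16 ≡ 4; 4^4 ≡ 4² = 16 ≡ 4. Multiply: 4^6 = 4^4 × 4^2 ≡ 4 × 4 (mod 6): 4 × 4 = 16 ≡ 4. So 4^6 ≡ 4 (mod 6).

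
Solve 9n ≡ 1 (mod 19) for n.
17

Using Extended Euclidean Algorithm:
gcd(9, 19) = 1
Bezout coefficients: 9 × -2 + 19 × 1 = 1
So 9 × -2 ≡ 1 (mod 19)
The inverse is -2 mod 19 = 17
Verification: 9 × 17 = 153 = 8 × 19 + 1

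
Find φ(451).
400

Prime factorization: 451 = 11 × 41
Using the formula φ(n) = n × Π(1 - 1/p) for each prime factor p:
φ(451) = 451 × (1 - 1/11) × (1 - 1/41)
φ(451) = 400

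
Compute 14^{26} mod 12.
4

Using successive squaring:
Binary expansion of 26: 11010
Powers of 14 mod 12 (each is the square of the previous):
  14^1 ≡ 2 (mod 12)
  14^2 ≡ 2² = 4 ≡ 4 (mod 12)
  14^4 ≡ 4² = 16 ≡ 4 (mod 12)
  14^8 ≡ 4² = 16 ≡ 4 (mod 12)
  14^16 ≡ 4² = 16 ≡ 4 (mod 12)
26 = 16 + 8 + 2, so 14^26 = 14^16 × 14^8 × 14^2 ≡ 4 × 4 × 4 (mod 12)
Multiplying step by step:
  4 × 4 = 16 ≡ 4 (mod 12)
  4 × 4 = 16 ≡ 4 (mod 12)
Result: 14^26 ≡ 4 (mod 12)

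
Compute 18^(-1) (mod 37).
18^(-1) ≡ 35 (mod 37). Verification: 18 × 35 = 630 ≡ 1 (mod 37)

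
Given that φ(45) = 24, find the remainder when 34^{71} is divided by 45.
By Euler: 34^{24} ≡ 1 (mod 45) since gcd(34, 45) = 1. 71 = 2×24 + 23. So 34^{71} ≡ 34^{23} ≡ 4 (mod 45)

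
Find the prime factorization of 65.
5 × 13

Divide by primes starting from smallest:
65 ÷ 5 = 13
13 ÷ 13 = 1

65 = 5 × 13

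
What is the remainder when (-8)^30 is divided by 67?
Using repeated squaring. (-8) ≡ 59 (mod 67). 30 = 16 + 8 + 4 + 2 (binary 11110). Repeated squaring mod 67: 59^1 ≡ 59; 59^2 ≡ 59² = 3481 ≡ 64; 59^4 ≡ 64² = 4096 ≡ 9; 59^8 ≡ 9² = 81 ≡ 14; 59^16 ≡ 14² = 196 ≡ 62. Multiply: (-8)^30 ≡ 59^16 × 59^8 × 59^4 × 59^2 ≡ 62 × 14 × 9 × 64 (mod 67): 62 × 14 = 868 ≡ 64; 64 × 9 = 576 ≡ 40; 40 × 64 = 2560 ≡ 14. So (-8)^30 ≡ 14 (mod 67).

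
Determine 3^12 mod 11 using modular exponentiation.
Using Fermat: 3^{10} ≡ 1 (mod 11). 12 ≡ 2 (mod 10). So 3^{12} ≡ 3^{2} ≡ 9 (mod 11)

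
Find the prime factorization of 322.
2 × 7 × 23

Divide by primes starting from smallest:
322 ÷ 2 = 161
161 ÷ 7 = 23
23 ÷ 23 = 1

322 = 2 × 7 × 23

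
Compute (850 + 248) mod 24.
18

(850 + 248) = 1098
1098 mod 24 = 18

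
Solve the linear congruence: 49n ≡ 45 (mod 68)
37

Since gcd(49, 68) = 1 divides 45, a solution exists.
Multiply both sides by the inverse of 49 mod 68:
  49^(-1) mod 68 = 25
  x ≡ 25 × 45 ≡ 1125 ≡ 37 (mod 68)
Verification: 49 × 37 = 1813 = 26 × 68 + 45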